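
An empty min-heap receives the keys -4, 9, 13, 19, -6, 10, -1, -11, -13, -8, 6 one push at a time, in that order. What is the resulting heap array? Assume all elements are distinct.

[-13, -11, -1, -6, -8, 13, 10, 19, -4, 9, 6]

Insert -4:
  append -4 at index 0 → [-4] (no swap needed)
Insert 9:
  append 9 at index 1 → [-4, 9] (no swap needed)
Insert 13:
  append 13 at index 2 → [-4, 9, 13] (no swap needed)
Insert 19:
  append 19 at index 3 → [-4, 9, 13, 19] (no swap needed)
Insert -6:
  append -6 at index 4 → [-4, 9, 13, 19, -6]
  -6 < parent 9 at index 1, swap → [-4, -6, 13, 19, 9]
  -6 < parent -4 at index 0, swap → [-6, -4, 13, 19, 9]
Insert 10:
  append 10 at index 5 → [-6, -4, 13, 19, 9, 10]
  10 < parent 13 at index 2, swap → [-6, -4, 10, 19, 9, 13]
Insert -1:
  append -1 at index 6 → [-6, -4, 10, 19, 9, 13, -1]
  -1 < parent 10 at index 2, swap → [-6, -4, -1, 19, 9, 13, 10]
Insert -11:
  append -11 at index 7 → [-6, -4, -1, 19, 9, 13, 10, -11]
  -11 < parent 19 at index 3, swap → [-6, -4, -1, -11, 9, 13, 10, 19]
  -11 < parent -4 at index 1, swap → [-6, -11, -1, -4, 9, 13, 10, 19]
  -11 < parent -6 at index 0, swap → [-11, -6, -1, -4, 9, 13, 10, 19]
Insert -13:
  append -13 at index 8 → [-11, -6, -1, -4, 9, 13, 10, 19, -13]
  -13 < parent -4 at index 3, swap → [-11, -6, -1, -13, 9, 13, 10, 19, -4]
  -13 < parent -6 at index 1, swap → [-11, -13, -1, -6, 9, 13, 10, 19, -4]
  -13 < parent -11 at index 0, swap → [-13, -11, -1, -6, 9, 13, 10, 19, -4]
Insert -8:
  append -8 at index 9 → [-13, -11, -1, -6, 9, 13, 10, 19, -4, -8]
  -8 < parent 9 at index 4, swap → [-13, -11, -1, -6, -8, 13, 10, 19, -4, 9]
Insert 6:
  append 6 at index 10 → [-13, -11, -1, -6, -8, 13, 10, 19, -4, 9, 6] (no swap needed)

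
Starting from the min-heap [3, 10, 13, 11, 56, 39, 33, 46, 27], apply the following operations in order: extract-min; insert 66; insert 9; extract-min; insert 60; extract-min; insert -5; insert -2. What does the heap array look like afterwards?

[-5, -2, 13, 46, 11, 39, 33, 60, 66, 56, 27]

extract-min → returns 3:
  remove root 3; move last element 27 to root → [27, 10, 13, 11, 56, 39, 33, 46]
  27 vs smaller child 10 at index 1, swap → [10, 27, 13, 11, 56, 39, 33, 46]
  27 vs smaller child 11 at index 3, swap → [10, 11, 13, 27, 56, 39, 33, 46]
insert 66:
  append 66 at index 8 → [10, 11, 13, 27, 56, 39, 33, 46, 66] (no swap needed)
insert 9:
  append 9 at index 9 → [10, 11, 13, 27, 56, 39, 33, 46, 66, 9]
  9 < parent 56 at index 4, swap → [10, 11, 13, 27, 9, 39, 33, 46, 66, 56]
  9 < parent 11 at index 1, swap → [10, 9, 13, 27, 11, 39, 33, 46, 66, 56]
  9 < parent 10 at index 0, swap → [9, 10, 13, 27, 11, 39, 33, 46, 66, 56]
extract-min → returns 9:
  remove root 9; move last element 56 to root → [56, 10, 13, 27, 11, 39, 33, 46, 66]
  56 vs smaller child 10 at index 1, swap → [10, 56, 13, 27, 11, 39, 33, 46, 66]
  56 vs smaller child 11 at index 4, swap → [10, 11, 13, 27, 56, 39, 33, 46, 66]
insert 60:
  append 60 at index 9 → [10, 11, 13, 27, 56, 39, 33, 46, 66, 60] (no swap needed)
extract-min → returns 10:
  remove root 10; move last element 60 to root → [60, 11, 13, 27, 56, 39, 33, 46, 66]
  60 vs smaller child 11 at index 1, swap → [11, 60, 13, 27, 56, 39, 33, 46, 66]
  60 vs smaller child 27 at index 3, swap → [11, 27, 13, 60, 56, 39, 33, 46, 66]
  60 vs smaller child 46 at index 7, swap → [11, 27, 13, 46, 56, 39, 33, 60, 66]
insert -5:
  append -5 at index 9 → [11, 27, 13, 46, 56, 39, 33, 60, 66, -5]
  -5 < parent 56 at index 4, swap → [11, 27, 13, 46, -5, 39, 33, 60, 66, 56]
  -5 < parent 27 at index 1, swap → [11, -5, 13, 46, 27, 39, 33, 60, 66, 56]
  -5 < parent 11 at index 0, swap → [-5, 11, 13, 46, 27, 39, 33, 60, 66, 56]
insert -2:
  append -2 at index 10 → [-5, 11, 13, 46, 27, 39, 33, 60, 66, 56, -2]
  -2 < parent 27 at index 4, swap → [-5, 11, 13, 46, -2, 39, 33, 60, 66, 56, 27]
  -2 < parent 11 at index 1, swap → [-5, -2, 13, 46, 11, 39, 33, 60, 66, 56, 27]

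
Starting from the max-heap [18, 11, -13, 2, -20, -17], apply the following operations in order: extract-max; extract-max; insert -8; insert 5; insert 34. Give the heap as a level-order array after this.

[34, -8, 5, -20, -17, -13, 2]

extract-max → returns 18:
  remove root 18; move last element -17 to root → [-17, 11, -13, 2, -20]
  -17 vs larger child 11 at index 1, swap → [11, -17, -13, 2, -20]
  -17 vs larger child 2 at index 3, swap → [11, 2, -13, -17, -20]
extract-max → returns 11:
  remove root 11; move last element -20 to root → [-20, 2, -13, -17]
  -20 vs larger child 2 at index 1, swap → [2, -20, -13, -17]
  -20 vs only child -17 at index 3, swap → [2, -17, -13, -20]
insert -8:
  append -8 at index 4 → [2, -17, -13, -20, -8]
  -8 > parent -17 at index 1, swap → [2, -8, -13, -20, -17]
insert 5:
  append 5 at index 5 → [2, -8, -13, -20, -17, 5]
  5 > parent -13 at index 2, swap → [2, -8, 5, -20, -17, -13]
  5 > parent 2 at index 0, swap → [5, -8, 2, -20, -17, -13]
insert 34:
  append 34 at index 6 → [5, -8, 2, -20, -17, -13, 34]
  34 > parent 2 at index 2, swap → [5, -8, 34, -20, -17, -13, 2]
  34 > parent 5 at index 0, swap → [34, -8, 5, -20, -17, -13, 2]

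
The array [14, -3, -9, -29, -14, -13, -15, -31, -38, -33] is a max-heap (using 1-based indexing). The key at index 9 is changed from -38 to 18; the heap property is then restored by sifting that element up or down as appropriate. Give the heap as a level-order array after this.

[18, 14, -9, -3, -14, -13, -15, -31, -29, -33]

set index 9 from -38 to 18 → [14, -3, -9, -29, -14, -13, -15, -31, 18, -33]
18 > parent -29 at index 4, swap → [14, -3, -9, 18, -14, -13, -15, -31, -29, -33]
18 > parent -3 at index 2, swap → [14, 18, -9, -3, -14, -13, -15, -31, -29, -33]
18 > parent 14 at index 1, swap → [18, 14, -9, -3, -14, -13, -15, -31, -29, -33]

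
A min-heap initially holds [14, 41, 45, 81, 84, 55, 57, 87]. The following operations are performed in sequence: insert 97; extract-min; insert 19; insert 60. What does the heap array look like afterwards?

insert 97:
  append 97 at index 8 → [14, 41, 45, 81, 84, 55, 57, 87, 97] (no swap needed)
extract-min → returns 14:
  remove root 14; move last element 97 to root → [97, 41, 45, 81, 84, 55, 57, 87]
  97 vs smaller child 41 at index 1, swap → [41, 97, 45, 81, 84, 55, 57, 87]
  97 vs smaller child 81 at index 3, swap → [41, 81, 45, 97, 84, 55, 57, 87]
  97 vs only child 87 at index 7, swap → [41, 81, 45, 87, 84, 55, 57, 97]
insert 19:
  append 19 at index 8 → [41, 81, 45, 87, 84, 55, 57, 97, 19]
  19 < parent 87 at index 3, swap → [41, 81, 45, 19, 84, 55, 57, 97, 87]
  19 < parent 81 at index 1, swap → [41, 19, 45, 81, 84, 55, 57, 97, 87]
  19 < parent 41 at index 0, swap → [19, 41, 45, 81, 84, 55, 57, 97, 87]
insert 60:
  append 60 at index 9 → [19, 41, 45, 81, 84, 55, 57, 97, 87, 60]
  60 < parent 84 at index 4, swap → [19, 41, 45, 81, 60, 55, 57, 97, 87, 84]

[19, 41, 45, 81, 60, 55, 57, 97, 87, 84]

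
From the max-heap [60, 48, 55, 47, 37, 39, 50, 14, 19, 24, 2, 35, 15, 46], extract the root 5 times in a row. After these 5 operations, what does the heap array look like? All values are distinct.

extract-max #1 returns 60:
  remove root 60; move last element 46 to root → [46, 48, 55, 47, 37, 39, 50, 14, 19, 24, 2, 35, 15]
  46 vs larger child 55 at index 2, swap → [55, 48, 46, 47, 37, 39, 50, 14, 19, 24, 2, 35, 15]
  46 vs larger child 50 at index 6, swap → [55, 48, 50, 47, 37, 39, 46, 14, 19, 24, 2, 35, 15]
extract-max #2 returns 55:
  remove root 55; move last element 15 to root → [15, 48, 50, 47, 37, 39, 46, 14, 19, 24, 2, 35]
  15 vs larger child 50 at index 2, swap → [50, 48, 15, 47, 37, 39, 46, 14, 19, 24, 2, 35]
  15 vs larger child 46 at index 6, swap → [50, 48, 46, 47, 37, 39, 15, 14, 19, 24, 2, 35]
extract-max #3 returns 50:
  remove root 50; move last element 35 to root → [35, 48, 46, 47, 37, 39, 15, 14, 19, 24, 2]
  35 vs larger child 48 at index 1, swap → [48, 35, 46, 47, 37, 39, 15, 14, 19, 24, 2]
  35 vs larger child 47 at index 3, swap → [48, 47, 46, 35, 37, 39, 15, 14, 19, 24, 2]
extract-max #4 returns 48:
  remove root 48; move last element 2 to root → [2, 47, 46, 35, 37, 39, 15, 14, 19, 24]
  2 vs larger child 47 at index 1, swap → [47, 2, 46, 35, 37, 39, 15, 14, 19, 24]
  2 vs larger child 37 at index 4, swap → [47, 37, 46, 35, 2, 39, 15, 14, 19, 24]
  2 vs only child 24 at index 9, swap → [47, 37, 46, 35, 24, 39, 15, 14, 19, 2]
extract-max #5 returns 47:
  remove root 47; move last element 2 to root → [2, 37, 46, 35, 24, 39, 15, 14, 19]
  2 vs larger child 46 at index 2, swap → [46, 37, 2, 35, 24, 39, 15, 14, 19]
  2 vs larger child 39 at index 5, swap → [46, 37, 39, 35, 24, 2, 15, 14, 19]

[46, 37, 39, 35, 24, 2, 15, 14, 19]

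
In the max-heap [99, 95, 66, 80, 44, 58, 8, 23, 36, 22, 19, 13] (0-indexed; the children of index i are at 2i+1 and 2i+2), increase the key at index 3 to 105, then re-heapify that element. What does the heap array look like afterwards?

[105, 99, 66, 95, 44, 58, 8, 23, 36, 22, 19, 13]

set index 3 from 80 to 105 → [99, 95, 66, 105, 44, 58, 8, 23, 36, 22, 19, 13]
105 > parent 95 at index 1, swap → [99, 105, 66, 95, 44, 58, 8, 23, 36, 22, 19, 13]
105 > parent 99 at index 0, swap → [105, 99, 66, 95, 44, 58, 8, 23, 36, 22, 19, 13]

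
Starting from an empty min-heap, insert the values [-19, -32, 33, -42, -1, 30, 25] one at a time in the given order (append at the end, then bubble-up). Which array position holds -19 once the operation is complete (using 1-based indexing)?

Insert -19:
  append -19 at index 1 → [-19] (no swap needed)
Insert -32:
  append -32 at index 2 → [-19, -32]
  -32 < parent -19 at index 1, swap → [-32, -19]
Insert 33:
  append 33 at index 3 → [-32, -19, 33] (no swap needed)
Insert -42:
  append -42 at index 4 → [-32, -19, 33, -42]
  -42 < parent -19 at index 2, swap → [-32, -42, 33, -19]
  -42 < parent -32 at index 1, swap → [-42, -32, 33, -19]
Insert -1:
  append -1 at index 5 → [-42, -32, 33, -19, -1] (no swap needed)
Insert 30:
  append 30 at index 6 → [-42, -32, 33, -19, -1, 30]
  30 < parent 33 at index 3, swap → [-42, -32, 30, -19, -1, 33]
Insert 25:
  append 25 at index 7 → [-42, -32, 30, -19, -1, 33, 25]
  25 < parent 30 at index 3, swap → [-42, -32, 25, -19, -1, 33, 30]
resulting array: [-42, -32, 25, -19, -1, 33, 30]

4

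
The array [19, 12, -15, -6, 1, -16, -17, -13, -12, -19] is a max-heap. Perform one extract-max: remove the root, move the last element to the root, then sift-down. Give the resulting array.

remove root 19; move last element -19 to root → [-19, 12, -15, -6, 1, -16, -17, -13, -12]
-19 vs larger child 12 at index 1, swap → [12, -19, -15, -6, 1, -16, -17, -13, -12]
-19 vs larger child 1 at index 4, swap → [12, 1, -15, -6, -19, -16, -17, -13, -12]

[12, 1, -15, -6, -19, -16, -17, -13, -12]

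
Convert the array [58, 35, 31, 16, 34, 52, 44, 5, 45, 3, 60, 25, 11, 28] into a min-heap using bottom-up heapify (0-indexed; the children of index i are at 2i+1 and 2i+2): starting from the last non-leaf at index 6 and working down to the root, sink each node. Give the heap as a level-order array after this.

sift down from index 6:
  44 vs only child 28 at index 13, swap → [58, 35, 31, 16, 34, 52, 28, 5, 45, 3, 60, 25, 11, 44]
sift down from index 5:
  52 vs smaller child 11 at index 12, swap → [58, 35, 31, 16, 34, 11, 28, 5, 45, 3, 60, 25, 52, 44]
sift down from index 4:
  34 vs smaller child 3 at index 9, swap → [58, 35, 31, 16, 3, 11, 28, 5, 45, 34, 60, 25, 52, 44]
sift down from index 3:
  16 vs smaller child 5 at index 7, swap → [58, 35, 31, 5, 3, 11, 28, 16, 45, 34, 60, 25, 52, 44]
sift down from index 2:
  31 vs smaller child 11 at index 5, swap → [58, 35, 11, 5, 3, 31, 28, 16, 45, 34, 60, 25, 52, 44]
  31 vs smaller child 25 at index 11, swap → [58, 35, 11, 5, 3, 25, 28, 16, 45, 34, 60, 31, 52, 44]
sift down from index 1:
  35 vs smaller child 3 at index 4, swap → [58, 3, 11, 5, 35, 25, 28, 16, 45, 34, 60, 31, 52, 44]
  35 vs smaller child 34 at index 9, swap → [58, 3, 11, 5, 34, 25, 28, 16, 45, 35, 60, 31, 52, 44]
sift down from index 0:
  58 vs smaller child 3 at index 1, swap → [3, 58, 11, 5, 34, 25, 28, 16, 45, 35, 60, 31, 52, 44]
  58 vs smaller child 5 at index 3, swap → [3, 5, 11, 58, 34, 25, 28, 16, 45, 35, 60, 31, 52, 44]
  58 vs smaller child 16 at index 7, swap → [3, 5, 11, 16, 34, 25, 28, 58, 45, 35, 60, 31, 52, 44]

[3, 5, 11, 16, 34, 25, 28, 58, 45, 35, 60, 31, 52, 44]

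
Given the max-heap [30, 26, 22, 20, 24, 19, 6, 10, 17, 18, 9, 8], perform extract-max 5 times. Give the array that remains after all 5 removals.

extract-max #1 returns 30:
  remove root 30; move last element 8 to root → [8, 26, 22, 20, 24, 19, 6, 10, 17, 18, 9]
  8 vs larger child 26 at index 1, swap → [26, 8, 22, 20, 24, 19, 6, 10, 17, 18, 9]
  8 vs larger child 24 at index 4, swap → [26, 24, 22, 20, 8, 19, 6, 10, 17, 18, 9]
  8 vs larger child 18 at index 9, swap → [26, 24, 22, 20, 18, 19, 6, 10, 17, 8, 9]
extract-max #2 returns 26:
  remove root 26; move last element 9 to root → [9, 24, 22, 20, 18, 19, 6, 10, 17, 8]
  9 vs larger child 24 at index 1, swap → [24, 9, 22, 20, 18, 19, 6, 10, 17, 8]
  9 vs larger child 20 at index 3, swap → [24, 20, 22, 9, 18, 19, 6, 10, 17, 8]
  9 vs larger child 17 at index 8, swap → [24, 20, 22, 17, 18, 19, 6, 10, 9, 8]
extract-max #3 returns 24:
  remove root 24; move last element 8 to root → [8, 20, 22, 17, 18, 19, 6, 10, 9]
  8 vs larger child 22 at index 2, swap → [22, 20, 8, 17, 18, 19, 6, 10, 9]
  8 vs larger child 19 at index 5, swap → [22, 20, 19, 17, 18, 8, 6, 10, 9]
extract-max #4 returns 22:
  remove root 22; move last element 9 to root → [9, 20, 19, 17, 18, 8, 6, 10]
  9 vs larger child 20 at index 1, swap → [20, 9, 19, 17, 18, 8, 6, 10]
  9 vs larger child 18 at index 4, swap → [20, 18, 19, 17, 9, 8, 6, 10]
extract-max #5 returns 20:
  remove root 20; move last element 10 to root → [10, 18, 19, 17, 9, 8, 6]
  10 vs larger child 19 at index 2, swap → [19, 18, 10, 17, 9, 8, 6]

[19, 18, 10, 17, 9, 8, 6]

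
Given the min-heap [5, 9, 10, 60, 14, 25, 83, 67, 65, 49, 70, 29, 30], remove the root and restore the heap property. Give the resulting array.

remove root 5; move last element 30 to root → [30, 9, 10, 60, 14, 25, 83, 67, 65, 49, 70, 29]
30 vs smaller child 9 at index 1, swap → [9, 30, 10, 60, 14, 25, 83, 67, 65, 49, 70, 29]
30 vs smaller child 14 at index 4, swap → [9, 14, 10, 60, 30, 25, 83, 67, 65, 49, 70, 29]

[9, 14, 10, 60, 30, 25, 83, 67, 65, 49, 70, 29]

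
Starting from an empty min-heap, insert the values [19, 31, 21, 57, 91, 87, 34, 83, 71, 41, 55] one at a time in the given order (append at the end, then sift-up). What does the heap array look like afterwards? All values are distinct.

[19, 31, 21, 57, 41, 87, 34, 83, 71, 91, 55]

Insert 19:
  append 19 at index 0 → [19] (no swap needed)
Insert 31:
  append 31 at index 1 → [19, 31] (no swap needed)
Insert 21:
  append 21 at index 2 → [19, 31, 21] (no swap needed)
Insert 57:
  append 57 at index 3 → [19, 31, 21, 57] (no swap needed)
Insert 91:
  append 91 at index 4 → [19, 31, 21, 57, 91] (no swap needed)
Insert 87:
  append 87 at index 5 → [19, 31, 21, 57, 91, 87] (no swap needed)
Insert 34:
  append 34 at index 6 → [19, 31, 21, 57, 91, 87, 34] (no swap needed)
Insert 83:
  append 83 at index 7 → [19, 31, 21, 57, 91, 87, 34, 83] (no swap needed)
Insert 71:
  append 71 at index 8 → [19, 31, 21, 57, 91, 87, 34, 83, 71] (no swap needed)
Insert 41:
  append 41 at index 9 → [19, 31, 21, 57, 91, 87, 34, 83, 71, 41]
  41 < parent 91 at index 4, swap → [19, 31, 21, 57, 41, 87, 34, 83, 71, 91]
Insert 55:
  append 55 at index 10 → [19, 31, 21, 57, 41, 87, 34, 83, 71, 91, 55] (no swap needed)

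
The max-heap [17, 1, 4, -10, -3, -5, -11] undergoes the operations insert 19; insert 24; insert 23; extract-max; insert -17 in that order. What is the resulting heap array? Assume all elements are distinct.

insert 19:
  append 19 at index 7 → [17, 1, 4, -10, -3, -5, -11, 19]
  19 > parent -10 at index 3, swap → [17, 1, 4, 19, -3, -5, -11, -10]
  19 > parent 1 at index 1, swap → [17, 19, 4, 1, -3, -5, -11, -10]
  19 > parent 17 at index 0, swap → [19, 17, 4, 1, -3, -5, -11, -10]
insert 24:
  append 24 at index 8 → [19, 17, 4, 1, -3, -5, -11, -10, 24]
  24 > parent 1 at index 3, swap → [19, 17, 4, 24, -3, -5, -11, -10, 1]
  24 > parent 17 at index 1, swap → [19, 24, 4, 17, -3, -5, -11, -10, 1]
  24 > parent 19 at index 0, swap → [24, 19, 4, 17, -3, -5, -11, -10, 1]
insert 23:
  append 23 at index 9 → [24, 19, 4, 17, -3, -5, -11, -10, 1, 23]
  23 > parent -3 at index 4, swap → [24, 19, 4, 17, 23, -5, -11, -10, 1, -3]
  23 > parent 19 at index 1, swap → [24, 23, 4, 17, 19, -5, -11, -10, 1, -3]
extract-max → returns 24:
  remove root 24; move last element -3 to root → [-3, 23, 4, 17, 19, -5, -11, -10, 1]
  -3 vs larger child 23 at index 1, swap → [23, -3, 4, 17, 19, -5, -11, -10, 1]
  -3 vs larger child 19 at index 4, swap → [23, 19, 4, 17, -3, -5, -11, -10, 1]
insert -17:
  append -17 at index 9 → [23, 19, 4, 17, -3, -5, -11, -10, 1, -17] (no swap needed)

[23, 19, 4, 17, -3, -5, -11, -10, 1, -17]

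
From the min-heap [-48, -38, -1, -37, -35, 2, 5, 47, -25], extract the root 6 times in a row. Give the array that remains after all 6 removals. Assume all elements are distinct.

extract-min #1 returns -48:
  remove root -48; move last element -25 to root → [-25, -38, -1, -37, -35, 2, 5, 47]
  -25 vs smaller child -38 at index 1, swap → [-38, -25, -1, -37, -35, 2, 5, 47]
  -25 vs smaller child -37 at index 3, swap → [-38, -37, -1, -25, -35, 2, 5, 47]
extract-min #2 returns -38:
  remove root -38; move last element 47 to root → [47, -37, -1, -25, -35, 2, 5]
  47 vs smaller child -37 at index 1, swap → [-37, 47, -1, -25, -35, 2, 5]
  47 vs smaller child -35 at index 4, swap → [-37, -35, -1, -25, 47, 2, 5]
extract-min #3 returns -37:
  remove root -37; move last element 5 to root → [5, -35, -1, -25, 47, 2]
  5 vs smaller child -35 at index 1, swap → [-35, 5, -1, -25, 47, 2]
  5 vs smaller child -25 at index 3, swap → [-35, -25, -1, 5, 47, 2]
extract-min #4 returns -35:
  remove root -35; move last element 2 to root → [2, -25, -1, 5, 47]
  2 vs smaller child -25 at index 1, swap → [-25, 2, -1, 5, 47]
extract-min #5 returns -25:
  remove root -25; move last element 47 to root → [47, 2, -1, 5]
  47 vs smaller child -1 at index 2, swap → [-1, 2, 47, 5]
extract-min #6 returns -1:
  remove root -1; move last element 5 to root → [5, 2, 47]
  5 vs smaller child 2 at index 1, swap → [2, 5, 47]

[2, 5, 47]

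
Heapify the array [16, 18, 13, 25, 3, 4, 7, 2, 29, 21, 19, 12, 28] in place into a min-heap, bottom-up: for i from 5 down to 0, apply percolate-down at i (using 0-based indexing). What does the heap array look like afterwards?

sift down from index 5: already satisfies heap property
sift down from index 4: already satisfies heap property
sift down from index 3:
  25 vs smaller child 2 at index 7, swap → [16, 18, 13, 2, 3, 4, 7, 25, 29, 21, 19, 12, 28]
sift down from index 2:
  13 vs smaller child 4 at index 5, swap → [16, 18, 4, 2, 3, 13, 7, 25, 29, 21, 19, 12, 28]
  13 vs smaller child 12 at index 11, swap → [16, 18, 4, 2, 3, 12, 7, 25, 29, 21, 19, 13, 28]
sift down from index 1:
  18 vs smaller child 2 at index 3, swap → [16, 2, 4, 18, 3, 12, 7, 25, 29, 21, 19, 13, 28]
sift down from index 0:
  16 vs smaller child 2 at index 1, swap → [2, 16, 4, 18, 3, 12, 7, 25, 29, 21, 19, 13, 28]
  16 vs smaller child 3 at index 4, swap → [2, 3, 4, 18, 16, 12, 7, 25, 29, 21, 19, 13, 28]

[2, 3, 4, 18, 16, 12, 7, 25, 29, 21, 19, 13, 28]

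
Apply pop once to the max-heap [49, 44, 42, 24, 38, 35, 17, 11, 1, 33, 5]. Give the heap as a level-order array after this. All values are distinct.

remove root 49; move last element 5 to root → [5, 44, 42, 24, 38, 35, 17, 11, 1, 33]
5 vs larger child 44 at index 1, swap → [44, 5, 42, 24, 38, 35, 17, 11, 1, 33]
5 vs larger child 38 at index 4, swap → [44, 38, 42, 24, 5, 35, 17, 11, 1, 33]
5 vs only child 33 at index 9, swap → [44, 38, 42, 24, 33, 35, 17, 11, 1, 5]

[44, 38, 42, 24, 33, 35, 17, 11, 1, 5]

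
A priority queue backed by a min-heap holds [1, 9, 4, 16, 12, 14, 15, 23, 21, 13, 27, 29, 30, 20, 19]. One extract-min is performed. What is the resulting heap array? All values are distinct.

remove root 1; move last element 19 to root → [19, 9, 4, 16, 12, 14, 15, 23, 21, 13, 27, 29, 30, 20]
19 vs smaller child 4 at index 2, swap → [4, 9, 19, 16, 12, 14, 15, 23, 21, 13, 27, 29, 30, 20]
19 vs smaller child 14 at index 5, swap → [4, 9, 14, 16, 12, 19, 15, 23, 21, 13, 27, 29, 30, 20]

[4, 9, 14, 16, 12, 19, 15, 23, 21, 13, 27, 29, 30, 20]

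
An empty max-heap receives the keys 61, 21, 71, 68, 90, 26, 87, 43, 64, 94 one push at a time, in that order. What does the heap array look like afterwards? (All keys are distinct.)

[94, 90, 87, 64, 71, 26, 61, 21, 43, 68]

Insert 61:
  append 61 at index 0 → [61] (no swap needed)
Insert 21:
  append 21 at index 1 → [61, 21] (no swap needed)
Insert 71:
  append 71 at index 2 → [61, 21, 71]
  71 > parent 61 at index 0, swap → [71, 21, 61]
Insert 68:
  append 68 at index 3 → [71, 21, 61, 68]
  68 > parent 21 at index 1, swap → [71, 68, 61, 21]
Insert 90:
  append 90 at index 4 → [71, 68, 61, 21, 90]
  90 > parent 68 at index 1, swap → [71, 90, 61, 21, 68]
  90 > parent 71 at index 0, swap → [90, 71, 61, 21, 68]
Insert 26:
  append 26 at index 5 → [90, 71, 61, 21, 68, 26] (no swap needed)
Insert 87:
  append 87 at index 6 → [90, 71, 61, 21, 68, 26, 87]
  87 > parent 61 at index 2, swap → [90, 71, 87, 21, 68, 26, 61]
Insert 43:
  append 43 at index 7 → [90, 71, 87, 21, 68, 26, 61, 43]
  43 > parent 21 at index 3, swap → [90, 71, 87, 43, 68, 26, 61, 21]
Insert 64:
  append 64 at index 8 → [90, 71, 87, 43, 68, 26, 61, 21, 64]
  64 > parent 43 at index 3, swap → [90, 71, 87, 64, 68, 26, 61, 21, 43]
Insert 94:
  append 94 at index 9 → [90, 71, 87, 64, 68, 26, 61, 21, 43, 94]
  94 > parent 68 at index 4, swap → [90, 71, 87, 64, 94, 26, 61, 21, 43, 68]
  94 > parent 71 at index 1, swap → [90, 94, 87, 64, 71, 26, 61, 21, 43, 68]
  94 > parent 90 at index 0, swap → [94, 90, 87, 64, 71, 26, 61, 21, 43, 68]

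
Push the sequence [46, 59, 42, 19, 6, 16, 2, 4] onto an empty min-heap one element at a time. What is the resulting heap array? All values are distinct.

Insert 46:
  append 46 at index 0 → [46] (no swap needed)
Insert 59:
  append 59 at index 1 → [46, 59] (no swap needed)
Insert 42:
  append 42 at index 2 → [46, 59, 42]
  42 < parent 46 at index 0, swap → [42, 59, 46]
Insert 19:
  append 19 at index 3 → [42, 59, 46, 19]
  19 < parent 59 at index 1, swap → [42, 19, 46, 59]
  19 < parent 42 at index 0, swap → [19, 42, 46, 59]
Insert 6:
  append 6 at index 4 → [19, 42, 46, 59, 6]
  6 < parent 42 at index 1, swap → [19, 6, 46, 59, 42]
  6 < parent 19 at index 0, swap → [6, 19, 46, 59, 42]
Insert 16:
  append 16 at index 5 → [6, 19, 46, 59, 42, 16]
  16 < parent 46 at index 2, swap → [6, 19, 16, 59, 42, 46]
Insert 2:
  append 2 at index 6 → [6, 19, 16, 59, 42, 46, 2]
  2 < parent 16 at index 2, swap → [6, 19, 2, 59, 42, 46, 16]
  2 < parent 6 at index 0, swap → [2, 19, 6, 59, 42, 46, 16]
Insert 4:
  append 4 at index 7 → [2, 19, 6, 59, 42, 46, 16, 4]
  4 < parent 59 at index 3, swap → [2, 19, 6, 4, 42, 46, 16, 59]
  4 < parent 19 at index 1, swap → [2, 4, 6, 19, 42, 46, 16, 59]

[2, 4, 6, 19, 42, 46, 16, 59]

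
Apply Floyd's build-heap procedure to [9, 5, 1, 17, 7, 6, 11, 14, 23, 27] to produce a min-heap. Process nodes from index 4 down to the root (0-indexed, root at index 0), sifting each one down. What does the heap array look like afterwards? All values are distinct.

sift down from index 4: already satisfies heap property
sift down from index 3:
  17 vs smaller child 14 at index 7, swap → [9, 5, 1, 14, 7, 6, 11, 17, 23, 27]
sift down from index 2: already satisfies heap property
sift down from index 1: already satisfies heap property
sift down from index 0:
  9 vs smaller child 1 at index 2, swap → [1, 5, 9, 14, 7, 6, 11, 17, 23, 27]
  9 vs smaller child 6 at index 5, swap → [1, 5, 6, 14, 7, 9, 11, 17, 23, 27]

[1, 5, 6, 14, 7, 9, 11, 17, 23, 27]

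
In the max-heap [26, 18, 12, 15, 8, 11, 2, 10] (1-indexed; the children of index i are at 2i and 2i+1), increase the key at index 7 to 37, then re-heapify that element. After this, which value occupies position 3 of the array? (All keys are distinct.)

26

set index 7 from 2 to 37 → [26, 18, 12, 15, 8, 11, 37, 10]
37 > parent 12 at index 3, swap → [26, 18, 37, 15, 8, 11, 12, 10]
37 > parent 26 at index 1, swap → [37, 18, 26, 15, 8, 11, 12, 10]
resulting array: [37, 18, 26, 15, 8, 11, 12, 10]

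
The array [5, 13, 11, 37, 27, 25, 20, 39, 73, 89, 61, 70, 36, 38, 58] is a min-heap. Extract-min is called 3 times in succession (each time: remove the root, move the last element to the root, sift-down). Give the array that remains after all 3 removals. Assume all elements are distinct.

[20, 27, 25, 37, 58, 36, 38, 39, 73, 89, 61, 70]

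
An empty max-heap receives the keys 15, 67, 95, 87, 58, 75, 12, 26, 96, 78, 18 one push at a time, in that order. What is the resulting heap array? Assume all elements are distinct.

Insert 15:
  append 15 at index 0 → [15] (no swap needed)
Insert 67:
  append 67 at index 1 → [15, 67]
  67 > parent 15 at index 0, swap → [67, 15]
Insert 95:
  append 95 at index 2 → [67, 15, 95]
  95 > parent 67 at index 0, swap → [95, 15, 67]
Insert 87:
  append 87 at index 3 → [95, 15, 67, 87]
  87 > parent 15 at index 1, swap → [95, 87, 67, 15]
Insert 58:
  append 58 at index 4 → [95, 87, 67, 15, 58] (no swap needed)
Insert 75:
  append 75 at index 5 → [95, 87, 67, 15, 58, 75]
  75 > parent 67 at index 2, swap → [95, 87, 75, 15, 58, 67]
Insert 12:
  append 12 at index 6 → [95, 87, 75, 15, 58, 67, 12] (no swap needed)
Insert 26:
  append 26 at index 7 → [95, 87, 75, 15, 58, 67, 12, 26]
  26 > parent 15 at index 3, swap → [95, 87, 75, 26, 58, 67, 12, 15]
Insert 96:
  append 96 at index 8 → [95, 87, 75, 26, 58, 67, 12, 15, 96]
  96 > parent 26 at index 3, swap → [95, 87, 75, 96, 58, 67, 12, 15, 26]
  96 > parent 87 at index 1, swap → [95, 96, 75, 87, 58, 67, 12, 15, 26]
  96 > parent 95 at index 0, swap → [96, 95, 75, 87, 58, 67, 12, 15, 26]
Insert 78:
  append 78 at index 9 → [96, 95, 75, 87, 58, 67, 12, 15, 26, 78]
  78 > parent 58 at index 4, swap → [96, 95, 75, 87, 78, 67, 12, 15, 26, 58]
Insert 18:
  append 18 at index 10 → [96, 95, 75, 87, 78, 67, 12, 15, 26, 58, 18] (no swap needed)

[96, 95, 75, 87, 78, 67, 12, 15, 26, 58, 18]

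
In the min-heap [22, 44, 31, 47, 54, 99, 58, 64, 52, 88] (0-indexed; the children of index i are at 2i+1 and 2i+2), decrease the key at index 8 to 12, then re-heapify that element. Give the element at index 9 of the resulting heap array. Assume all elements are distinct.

88

set index 8 from 52 to 12 → [22, 44, 31, 47, 54, 99, 58, 64, 12, 88]
12 < parent 47 at index 3, swap → [22, 44, 31, 12, 54, 99, 58, 64, 47, 88]
12 < parent 44 at index 1, swap → [22, 12, 31, 44, 54, 99, 58, 64, 47, 88]
12 < parent 22 at index 0, swap → [12, 22, 31, 44, 54, 99, 58, 64, 47, 88]
resulting array: [12, 22, 31, 44, 54, 99, 58, 64, 47, 88]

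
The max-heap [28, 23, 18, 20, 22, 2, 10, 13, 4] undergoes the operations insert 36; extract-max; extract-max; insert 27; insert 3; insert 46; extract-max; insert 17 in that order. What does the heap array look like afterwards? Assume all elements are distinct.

[27, 23, 18, 22, 17, 2, 10, 13, 20, 3, 4]

insert 36:
  append 36 at index 9 → [28, 23, 18, 20, 22, 2, 10, 13, 4, 36]
  36 > parent 22 at index 4, swap → [28, 23, 18, 20, 36, 2, 10, 13, 4, 22]
  36 > parent 23 at index 1, swap → [28, 36, 18, 20, 23, 2, 10, 13, 4, 22]
  36 > parent 28 at index 0, swap → [36, 28, 18, 20, 23, 2, 10, 13, 4, 22]
extract-max → returns 36:
  remove root 36; move last element 22 to root → [22, 28, 18, 20, 23, 2, 10, 13, 4]
  22 vs larger child 28 at index 1, swap → [28, 22, 18, 20, 23, 2, 10, 13, 4]
  22 vs larger child 23 at index 4, swap → [28, 23, 18, 20, 22, 2, 10, 13, 4]
extract-max → returns 28:
  remove root 28; move last element 4 to root → [4, 23, 18, 20, 22, 2, 10, 13]
  4 vs larger child 23 at index 1, swap → [23, 4, 18, 20, 22, 2, 10, 13]
  4 vs larger child 22 at index 4, swap → [23, 22, 18, 20, 4, 2, 10, 13]
insert 27:
  append 27 at index 8 → [23, 22, 18, 20, 4, 2, 10, 13, 27]
  27 > parent 20 at index 3, swap → [23, 22, 18, 27, 4, 2, 10, 13, 20]
  27 > parent 22 at index 1, swap → [23, 27, 18, 22, 4, 2, 10, 13, 20]
  27 > parent 23 at index 0, swap → [27, 23, 18, 22, 4, 2, 10, 13, 20]
insert 3:
  append 3 at index 9 → [27, 23, 18, 22, 4, 2, 10, 13, 20, 3] (no swap needed)
insert 46:
  append 46 at index 10 → [27, 23, 18, 22, 4, 2, 10, 13, 20, 3, 46]
  46 > parent 4 at index 4, swap → [27, 23, 18, 22, 46, 2, 10, 13, 20, 3, 4]
  46 > parent 23 at index 1, swap → [27, 46, 18, 22, 23, 2, 10, 13, 20, 3, 4]
  46 > parent 27 at index 0, swap → [46, 27, 18, 22, 23, 2, 10, 13, 20, 3, 4]
extract-max → returns 46:
  remove root 46; move last element 4 to root → [4, 27, 18, 22, 23, 2, 10, 13, 20, 3]
  4 vs larger child 27 at index 1, swap → [27, 4, 18, 22, 23, 2, 10, 13, 20, 3]
  4 vs larger child 23 at index 4, swap → [27, 23, 18, 22, 4, 2, 10, 13, 20, 3]
insert 17:
  append 17 at index 10 → [27, 23, 18, 22, 4, 2, 10, 13, 20, 3, 17]
  17 > parent 4 at index 4, swap → [27, 23, 18, 22, 17, 2, 10, 13, 20, 3, 4]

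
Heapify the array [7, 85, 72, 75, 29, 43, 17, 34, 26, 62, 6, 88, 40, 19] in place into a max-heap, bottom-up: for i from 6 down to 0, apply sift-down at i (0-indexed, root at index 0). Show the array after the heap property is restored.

sift down from index 6:
  17 vs only child 19 at index 13, swap → [7, 85, 72, 75, 29, 43, 19, 34, 26, 62, 6, 88, 40, 17]
sift down from index 5:
  43 vs larger child 88 at index 11, swap → [7, 85, 72, 75, 29, 88, 19, 34, 26, 62, 6, 43, 40, 17]
sift down from index 4:
  29 vs larger child 62 at index 9, swap → [7, 85, 72, 75, 62, 88, 19, 34, 26, 29, 6, 43, 40, 17]
sift down from index 3: already satisfies heap property
sift down from index 2:
  72 vs larger child 88 at index 5, swap → [7, 85, 88, 75, 62, 72, 19, 34, 26, 29, 6, 43, 40, 17]
sift down from index 1: already satisfies heap property
sift down from index 0:
  7 vs larger child 88 at index 2, swap → [88, 85, 7, 75, 62, 72, 19, 34, 26, 29, 6, 43, 40, 17]
  7 vs larger child 72 at index 5, swap → [88, 85, 72, 75, 62, 7, 19, 34, 26, 29, 6, 43, 40, 17]
  7 vs larger child 43 at index 11, swap → [88, 85, 72, 75, 62, 43, 19, 34, 26, 29, 6, 7, 40, 17]

[88, 85, 72, 75, 62, 43, 19, 34, 26, 29, 6, 7, 40, 17]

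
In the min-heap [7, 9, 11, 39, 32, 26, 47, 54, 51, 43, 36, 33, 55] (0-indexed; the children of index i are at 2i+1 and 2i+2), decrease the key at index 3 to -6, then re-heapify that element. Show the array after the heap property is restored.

set index 3 from 39 to -6 → [7, 9, 11, -6, 32, 26, 47, 54, 51, 43, 36, 33, 55]
-6 < parent 9 at index 1, swap → [7, -6, 11, 9, 32, 26, 47, 54, 51, 43, 36, 33, 55]
-6 < parent 7 at index 0, swap → [-6, 7, 11, 9, 32, 26, 47, 54, 51, 43, 36, 33, 55]

[-6, 7, 11, 9, 32, 26, 47, 54, 51, 43, 36, 33, 55]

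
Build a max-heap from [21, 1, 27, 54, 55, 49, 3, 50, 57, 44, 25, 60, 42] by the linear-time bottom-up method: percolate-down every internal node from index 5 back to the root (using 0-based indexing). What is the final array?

[60, 57, 49, 54, 55, 42, 3, 50, 1, 44, 25, 27, 21]

sift down from index 5:
  49 vs larger child 60 at index 11, swap → [21, 1, 27, 54, 55, 60, 3, 50, 57, 44, 25, 49, 42]
sift down from index 4: already satisfies heap property
sift down from index 3:
  54 vs larger child 57 at index 8, swap → [21, 1, 27, 57, 55, 60, 3, 50, 54, 44, 25, 49, 42]
sift down from index 2:
  27 vs larger child 60 at index 5, swap → [21, 1, 60, 57, 55, 27, 3, 50, 54, 44, 25, 49, 42]
  27 vs larger child 49 at index 11, swap → [21, 1, 60, 57, 55, 49, 3, 50, 54, 44, 25, 27, 42]
sift down from index 1:
  1 vs larger child 57 at index 3, swap → [21, 57, 60, 1, 55, 49, 3, 50, 54, 44, 25, 27, 42]
  1 vs larger child 54 at index 8, swap → [21, 57, 60, 54, 55, 49, 3, 50, 1, 44, 25, 27, 42]
sift down from index 0:
  21 vs larger child 60 at index 2, swap → [60, 57, 21, 54, 55, 49, 3, 50, 1, 44, 25, 27, 42]
  21 vs larger child 49 at index 5, swap → [60, 57, 49, 54, 55, 21, 3, 50, 1, 44, 25, 27, 42]
  21 vs larger child 42 at index 12, swap → [60, 57, 49, 54, 55, 42, 3, 50, 1, 44, 25, 27, 21]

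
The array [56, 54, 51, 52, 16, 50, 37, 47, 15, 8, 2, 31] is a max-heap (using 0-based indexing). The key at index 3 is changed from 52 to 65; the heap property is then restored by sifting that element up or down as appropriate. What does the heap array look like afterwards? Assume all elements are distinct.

set index 3 from 52 to 65 → [56, 54, 51, 65, 16, 50, 37, 47, 15, 8, 2, 31]
65 > parent 54 at index 1, swap → [56, 65, 51, 54, 16, 50, 37, 47, 15, 8, 2, 31]
65 > parent 56 at index 0, swap → [65, 56, 51, 54, 16, 50, 37, 47, 15, 8, 2, 31]

[65, 56, 51, 54, 16, 50, 37, 47, 15, 8, 2, 31]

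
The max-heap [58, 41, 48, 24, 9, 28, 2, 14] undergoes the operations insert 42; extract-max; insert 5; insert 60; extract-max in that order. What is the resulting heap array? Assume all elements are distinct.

[48, 42, 28, 41, 9, 24, 2, 14, 5]

insert 42:
  append 42 at index 8 → [58, 41, 48, 24, 9, 28, 2, 14, 42]
  42 > parent 24 at index 3, swap → [58, 41, 48, 42, 9, 28, 2, 14, 24]
  42 > parent 41 at index 1, swap → [58, 42, 48, 41, 9, 28, 2, 14, 24]
extract-max → returns 58:
  remove root 58; move last element 24 to root → [24, 42, 48, 41, 9, 28, 2, 14]
  24 vs larger child 48 at index 2, swap → [48, 42, 24, 41, 9, 28, 2, 14]
  24 vs larger child 28 at index 5, swap → [48, 42, 28, 41, 9, 24, 2, 14]
insert 5:
  append 5 at index 8 → [48, 42, 28, 41, 9, 24, 2, 14, 5] (no swap needed)
insert 60:
  append 60 at index 9 → [48, 42, 28, 41, 9, 24, 2, 14, 5, 60]
  60 > parent 9 at index 4, swap → [48, 42, 28, 41, 60, 24, 2, 14, 5, 9]
  60 > parent 42 at index 1, swap → [48, 60, 28, 41, 42, 24, 2, 14, 5, 9]
  60 > parent 48 at index 0, swap → [60, 48, 28, 41, 42, 24, 2, 14, 5, 9]
extract-max → returns 60:
  remove root 60; move last element 9 to root → [9, 48, 28, 41, 42, 24, 2, 14, 5]
  9 vs larger child 48 at index 1, swap → [48, 9, 28, 41, 42, 24, 2, 14, 5]
  9 vs larger child 42 at index 4, swap → [48, 42, 28, 41, 9, 24, 2, 14, 5]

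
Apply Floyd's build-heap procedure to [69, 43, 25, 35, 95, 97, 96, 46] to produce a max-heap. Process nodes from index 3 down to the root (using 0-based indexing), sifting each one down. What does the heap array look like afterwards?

sift down from index 3:
  35 vs only child 46 at index 7, swap → [69, 43, 25, 46, 95, 97, 96, 35]
sift down from index 2:
  25 vs larger child 97 at index 5, swap → [69, 43, 97, 46, 95, 25, 96, 35]
sift down from index 1:
  43 vs larger child 95 at index 4, swap → [69, 95, 97, 46, 43, 25, 96, 35]
sift down from index 0:
  69 vs larger child 97 at index 2, swap → [97, 95, 69, 46, 43, 25, 96, 35]
  69 vs larger child 96 at index 6, swap → [97, 95, 96, 46, 43, 25, 69, 35]

[97, 95, 96, 46, 43, 25, 69, 35]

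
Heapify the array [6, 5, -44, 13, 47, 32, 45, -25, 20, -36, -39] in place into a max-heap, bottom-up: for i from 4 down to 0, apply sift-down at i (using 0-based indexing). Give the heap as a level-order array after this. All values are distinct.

sift down from index 4: already satisfies heap property
sift down from index 3:
  13 vs larger child 20 at index 8, swap → [6, 5, -44, 20, 47, 32, 45, -25, 13, -36, -39]
sift down from index 2:
  -44 vs larger child 45 at index 6, swap → [6, 5, 45, 20, 47, 32, -44, -25, 13, -36, -39]
sift down from index 1:
  5 vs larger child 47 at index 4, swap → [6, 47, 45, 20, 5, 32, -44, -25, 13, -36, -39]
sift down from index 0:
  6 vs larger child 47 at index 1, swap → [47, 6, 45, 20, 5, 32, -44, -25, 13, -36, -39]
  6 vs larger child 20 at index 3, swap → [47, 20, 45, 6, 5, 32, -44, -25, 13, -36, -39]
  6 vs larger child 13 at index 8, swap → [47, 20, 45, 13, 5, 32, -44, -25, 6, -36, -39]

[47, 20, 45, 13, 5, 32, -44, -25, 6, -36, -39]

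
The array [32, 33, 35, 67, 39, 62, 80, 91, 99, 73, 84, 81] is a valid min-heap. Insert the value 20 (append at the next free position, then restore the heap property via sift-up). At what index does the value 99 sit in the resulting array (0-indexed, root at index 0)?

append 20 at index 12 → [32, 33, 35, 67, 39, 62, 80, 91, 99, 73, 84, 81, 20]
20 < parent 62 at index 5, swap → [32, 33, 35, 67, 39, 20, 80, 91, 99, 73, 84, 81, 62]
20 < parent 35 at index 2, swap → [32, 33, 20, 67, 39, 35, 80, 91, 99, 73, 84, 81, 62]
20 < parent 32 at index 0, swap → [20, 33, 32, 67, 39, 35, 80, 91, 99, 73, 84, 81, 62]
resulting array: [20, 33, 32, 67, 39, 35, 80, 91, 99, 73, 84, 81, 62]

8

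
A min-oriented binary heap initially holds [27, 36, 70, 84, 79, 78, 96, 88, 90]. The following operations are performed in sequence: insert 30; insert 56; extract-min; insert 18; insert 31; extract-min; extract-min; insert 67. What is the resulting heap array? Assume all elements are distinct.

insert 30:
  append 30 at index 9 → [27, 36, 70, 84, 79, 78, 96, 88, 90, 30]
  30 < parent 79 at index 4, swap → [27, 36, 70, 84, 30, 78, 96, 88, 90, 79]
  30 < parent 36 at index 1, swap → [27, 30, 70, 84, 36, 78, 96, 88, 90, 79]
insert 56:
  append 56 at index 10 → [27, 30, 70, 84, 36, 78, 96, 88, 90, 79, 56] (no swap needed)
extract-min → returns 27:
  remove root 27; move last element 56 to root → [56, 30, 70, 84, 36, 78, 96, 88, 90, 79]
  56 vs smaller child 30 at index 1, swap → [30, 56, 70, 84, 36, 78, 96, 88, 90, 79]
  56 vs smaller child 36 at index 4, swap → [30, 36, 70, 84, 56, 78, 96, 88, 90, 79]
insert 18:
  append 18 at index 10 → [30, 36, 70, 84, 56, 78, 96, 88, 90, 79, 18]
  18 < parent 56 at index 4, swap → [30, 36, 70, 84, 18, 78, 96, 88, 90, 79, 56]
  18 < parent 36 at index 1, swap → [30, 18, 70, 84, 36, 78, 96, 88, 90, 79, 56]
  18 < parent 30 at index 0, swap → [18, 30, 70, 84, 36, 78, 96, 88, 90, 79, 56]
insert 31:
  append 31 at index 11 → [18, 30, 70, 84, 36, 78, 96, 88, 90, 79, 56, 31]
  31 < parent 78 at index 5, swap → [18, 30, 70, 84, 36, 31, 96, 88, 90, 79, 56, 78]
  31 < parent 70 at index 2, swap → [18, 30, 31, 84, 36, 70, 96, 88, 90, 79, 56, 78]
extract-min → returns 18:
  remove root 18; move last element 78 to root → [78, 30, 31, 84, 36, 70, 96, 88, 90, 79, 56]
  78 vs smaller child 30 at index 1, swap → [30, 78, 31, 84, 36, 70, 96, 88, 90, 79, 56]
  78 vs smaller child 36 at index 4, swap → [30, 36, 31, 84, 78, 70, 96, 88, 90, 79, 56]
  78 vs smaller child 56 at index 10, swap → [30, 36, 31, 84, 56, 70, 96, 88, 90, 79, 78]
extract-min → returns 30:
  remove root 30; move last element 78 to root → [78, 36, 31, 84, 56, 70, 96, 88, 90, 79]
  78 vs smaller child 31 at index 2, swap → [31, 36, 78, 84, 56, 70, 96, 88, 90, 79]
  78 vs smaller child 70 at index 5, swap → [31, 36, 70, 84, 56, 78, 96, 88, 90, 79]
insert 67:
  append 67 at index 10 → [31, 36, 70, 84, 56, 78, 96, 88, 90, 79, 67] (no swap needed)

[31, 36, 70, 84, 56, 78, 96, 88, 90, 79, 67]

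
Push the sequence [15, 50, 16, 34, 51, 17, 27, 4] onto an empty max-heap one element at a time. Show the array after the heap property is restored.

Insert 15:
  append 15 at index 0 → [15] (no swap needed)
Insert 50:
  append 50 at index 1 → [15, 50]
  50 > parent 15 at index 0, swap → [50, 15]
Insert 16:
  append 16 at index 2 → [50, 15, 16] (no swap needed)
Insert 34:
  append 34 at index 3 → [50, 15, 16, 34]
  34 > parent 15 at index 1, swap → [50, 34, 16, 15]
Insert 51:
  append 51 at index 4 → [50, 34, 16, 15, 51]
  51 > parent 34 at index 1, swap → [50, 51, 16, 15, 34]
  51 > parent 50 at index 0, swap → [51, 50, 16, 15, 34]
Insert 17:
  append 17 at index 5 → [51, 50, 16, 15, 34, 17]
  17 > parent 16 at index 2, swap → [51, 50, 17, 15, 34, 16]
Insert 27:
  append 27 at index 6 → [51, 50, 17, 15, 34, 16, 27]
  27 > parent 17 at index 2, swap → [51, 50, 27, 15, 34, 16, 17]
Insert 4:
  append 4 at index 7 → [51, 50, 27, 15, 34, 16, 17, 4] (no swap needed)

[51, 50, 27, 15, 34, 16, 17, 4]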